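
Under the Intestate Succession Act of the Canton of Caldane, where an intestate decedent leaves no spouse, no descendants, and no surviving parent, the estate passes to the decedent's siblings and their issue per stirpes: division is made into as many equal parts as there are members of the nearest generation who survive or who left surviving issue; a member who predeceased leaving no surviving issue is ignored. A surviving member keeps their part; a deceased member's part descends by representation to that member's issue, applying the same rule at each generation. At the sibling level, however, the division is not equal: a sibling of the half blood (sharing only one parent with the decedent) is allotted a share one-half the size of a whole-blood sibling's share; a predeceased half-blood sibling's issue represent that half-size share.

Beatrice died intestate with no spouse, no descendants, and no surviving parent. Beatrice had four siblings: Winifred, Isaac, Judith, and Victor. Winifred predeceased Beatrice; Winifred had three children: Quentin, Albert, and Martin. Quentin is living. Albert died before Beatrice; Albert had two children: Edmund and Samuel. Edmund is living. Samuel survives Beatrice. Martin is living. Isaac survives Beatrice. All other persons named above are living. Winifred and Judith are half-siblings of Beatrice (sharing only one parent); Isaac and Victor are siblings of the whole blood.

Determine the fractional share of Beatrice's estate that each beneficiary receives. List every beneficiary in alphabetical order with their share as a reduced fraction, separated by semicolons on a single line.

No spouse, descendants, or parent survives, so the estate passes to Beatrice's siblings per stirpes.
Half-blood siblings count for one-half the weight of whole-blood siblings at the initial division.
Dividing 1 in proportion to weights (total weight 3): Winifred (weight 1/2) → 1/6; Isaac (weight 1) → 1/3; Judith (weight 1/2) → 1/6; Victor (weight 1) → 1/3.
Winifred predeceased; the 1/6 allotted to Winifred's branch passes to Winifred's issue by representation.
The 1/6 is divided into 3 equal shares of 1/18 among Quentin, Albert, Martin.
Quentin is living and takes 1/18.
Albert predeceased; the 1/18 allotted to Albert's branch passes to Albert's issue by representation.
The 1/18 is divided into 2 equal shares of 1/36 among Edmund, Samuel.
Edmund is living and takes 1/36.
Samuel is living and takes 1/36.
Martin is living and takes 1/18.
Isaac is living and takes 1/3.
Judith is living and takes 1/6.
Victor is living and takes 1/3.

Edmund 1/36; Isaac 1/3; Judith 1/6; Martin 1/18; Quentin 1/18; Samuel 1/36; Victor 1/3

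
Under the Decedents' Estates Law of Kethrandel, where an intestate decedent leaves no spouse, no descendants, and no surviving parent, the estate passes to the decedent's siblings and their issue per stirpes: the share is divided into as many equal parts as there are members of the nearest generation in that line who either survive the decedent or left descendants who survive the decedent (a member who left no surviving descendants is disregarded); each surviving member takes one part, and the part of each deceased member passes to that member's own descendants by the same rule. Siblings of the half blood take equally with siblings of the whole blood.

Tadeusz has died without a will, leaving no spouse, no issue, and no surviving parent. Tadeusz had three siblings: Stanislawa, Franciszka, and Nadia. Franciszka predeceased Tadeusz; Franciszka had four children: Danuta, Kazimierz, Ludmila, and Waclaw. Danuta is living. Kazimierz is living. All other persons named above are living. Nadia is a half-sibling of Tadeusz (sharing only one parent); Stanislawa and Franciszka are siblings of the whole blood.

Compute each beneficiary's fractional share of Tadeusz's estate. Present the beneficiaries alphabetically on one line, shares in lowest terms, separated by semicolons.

No spouse, descendants, or parent survives, so the estate passes to Tadeusz's siblings per stirpes.
Half-blood and whole-blood siblings take equally under the stated rule.
The estate is divided into 3 equal shares of 1/3 among Stanislawa, Franciszka, Nadia.
Stanislawa is living and takes 1/3.
Franciszka predeceased; the 1/3 allotted to Franciszka's branch passes to Franciszka's issue by representation.
The 1/3 is divided into 4 equal shares of 1/12 among Danuta, Kazimierz, Ludmila, Waclaw.
Danuta is living and takes 1/12.
Kazimierz is living and takes 1/12.
Ludmila is living and takes 1/12.
Waclaw is living and takes 1/12.
Nadia is living and takes 1/3.

Danuta 1/12; Kazimierz 1/12; Ludmila 1/12; Nadia 1/3; Stanislawa 1/3; Waclaw 1/12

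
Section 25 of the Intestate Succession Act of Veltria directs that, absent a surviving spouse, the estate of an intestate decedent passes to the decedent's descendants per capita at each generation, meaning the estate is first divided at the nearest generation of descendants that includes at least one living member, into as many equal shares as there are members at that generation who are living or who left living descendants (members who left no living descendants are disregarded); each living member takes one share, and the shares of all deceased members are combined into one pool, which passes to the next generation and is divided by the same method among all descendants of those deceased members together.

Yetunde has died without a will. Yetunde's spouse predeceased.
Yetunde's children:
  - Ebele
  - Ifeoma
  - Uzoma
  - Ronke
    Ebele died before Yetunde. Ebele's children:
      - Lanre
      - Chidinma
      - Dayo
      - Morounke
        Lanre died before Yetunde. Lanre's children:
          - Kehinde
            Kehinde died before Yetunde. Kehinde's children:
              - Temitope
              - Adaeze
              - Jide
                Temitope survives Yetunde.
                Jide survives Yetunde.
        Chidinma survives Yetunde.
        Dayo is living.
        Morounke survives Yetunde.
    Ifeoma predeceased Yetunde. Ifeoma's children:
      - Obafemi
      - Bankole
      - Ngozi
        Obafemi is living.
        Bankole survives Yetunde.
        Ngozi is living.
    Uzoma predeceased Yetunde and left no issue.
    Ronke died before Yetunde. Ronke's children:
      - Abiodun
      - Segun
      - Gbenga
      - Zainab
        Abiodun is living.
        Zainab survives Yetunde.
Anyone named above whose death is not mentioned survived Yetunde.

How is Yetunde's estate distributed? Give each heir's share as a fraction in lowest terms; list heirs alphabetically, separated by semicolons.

There is no surviving spouse, so the entire estate passes to Yetunde's descendants per capita at each generation.
No one at generation 1 (Ebele, Ifeoma, Ronke) is living; moving to the next generation.
At generation 2 (Lanre, Chidinma, Dayo, Morounke, Obafemi, Bankole, Ngozi, Abiodun, Segun, Gbenga, Zainab) there are 11 shares of (1)/11 = 1/11 each.
Living: Chidinma, Dayo, Morounke, Obafemi, Bankole, Ngozi, Abiodun, Segun, Gbenga, and Zainab — each takes 1/11.
Deceased: Lanre. That 1/11 share is carried to generation 3.
At generation 3 (Kehinde) there are 1 shares of (1/11)/1 = 1/11 each.
Deceased: Kehinde. That 1/11 share is carried to generation 4.
At generation 4 (Temitope, Adaeze, Jide) there are 3 shares of (1/11)/3 = 1/33 each.
Living: Temitope, Adaeze, and Jide — each takes 1/33.

Abiodun 1/11; Adaeze 1/33; Bankole 1/11; Chidinma 1/11; Dayo 1/11; Gbenga 1/11; Jide 1/33; Morounke 1/11; Ngozi 1/11; Obafemi 1/11; Segun 1/11; Temitope 1/33; Zainab 1/11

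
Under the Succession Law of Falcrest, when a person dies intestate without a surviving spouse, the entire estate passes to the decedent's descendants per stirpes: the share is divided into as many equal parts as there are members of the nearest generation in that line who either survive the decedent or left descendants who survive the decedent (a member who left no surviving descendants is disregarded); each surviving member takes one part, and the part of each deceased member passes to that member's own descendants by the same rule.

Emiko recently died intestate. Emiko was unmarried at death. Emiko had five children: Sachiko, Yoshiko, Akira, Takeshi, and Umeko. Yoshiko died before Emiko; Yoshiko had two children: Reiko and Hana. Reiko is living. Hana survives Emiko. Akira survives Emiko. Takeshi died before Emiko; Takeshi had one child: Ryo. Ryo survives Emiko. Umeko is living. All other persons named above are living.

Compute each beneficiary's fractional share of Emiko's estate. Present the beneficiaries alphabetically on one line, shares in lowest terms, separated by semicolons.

There is no surviving spouse, so the entire estate passes to Emiko's descendants per stirpes.
The estate is divided into 5 equal shares of 1/5 among Sachiko, Yoshiko, Akira, Takeshi, Umeko.
Sachiko is living and takes 1/5.
Yoshiko predeceased; the 1/5 allotted to Yoshiko's branch passes to Yoshiko's issue by representation.
The 1/5 is divided into 2 equal shares of 1/10 among Reiko, Hana.
Reiko is living and takes 1/10.
Hana is living and takes 1/10.
Akira is living and takes 1/5.
Takeshi predeceased; the 1/5 allotted to Takeshi's branch passes to Takeshi's issue by representation.
Ryo is the sole taker at this level and receives the full 1/5.
Umeko is living and takes 1/5.

Akira 1/5; Hana 1/10; Reiko 1/10; Ryo 1/5; Sachiko 1/5; Umeko 1/5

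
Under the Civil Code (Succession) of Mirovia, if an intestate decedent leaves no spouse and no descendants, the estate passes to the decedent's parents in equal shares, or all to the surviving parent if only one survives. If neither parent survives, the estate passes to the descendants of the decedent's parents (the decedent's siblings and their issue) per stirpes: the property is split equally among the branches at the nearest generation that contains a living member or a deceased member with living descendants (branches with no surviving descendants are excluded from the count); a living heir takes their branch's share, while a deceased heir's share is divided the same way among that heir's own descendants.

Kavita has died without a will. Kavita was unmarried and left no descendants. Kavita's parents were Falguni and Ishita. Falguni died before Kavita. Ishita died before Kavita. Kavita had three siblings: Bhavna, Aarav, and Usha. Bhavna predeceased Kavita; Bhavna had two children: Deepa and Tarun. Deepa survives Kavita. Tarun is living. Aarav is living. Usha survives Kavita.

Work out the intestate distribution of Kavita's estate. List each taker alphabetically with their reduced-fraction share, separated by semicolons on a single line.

Neither parent survives and there are no descendants, so the estate passes to Kavita's siblings and their issue per stirpes.
The estate is divided into 3 equal shares of 1/3 among Bhavna, Aarav, Usha.
Bhavna predeceased; the 1/3 allotted to Bhavna's branch passes to Bhavna's issue by representation.
The 1/3 is divided into 2 equal shares of 1/6 among Deepa, Tarun.
Deepa is living and takes 1/6.
Tarun is living and takes 1/6.
Aarav is living and takes 1/3.
Usha is living and takes 1/3.

Aarav 1/3; Deepa 1/6; Tarun 1/6; Usha 1/3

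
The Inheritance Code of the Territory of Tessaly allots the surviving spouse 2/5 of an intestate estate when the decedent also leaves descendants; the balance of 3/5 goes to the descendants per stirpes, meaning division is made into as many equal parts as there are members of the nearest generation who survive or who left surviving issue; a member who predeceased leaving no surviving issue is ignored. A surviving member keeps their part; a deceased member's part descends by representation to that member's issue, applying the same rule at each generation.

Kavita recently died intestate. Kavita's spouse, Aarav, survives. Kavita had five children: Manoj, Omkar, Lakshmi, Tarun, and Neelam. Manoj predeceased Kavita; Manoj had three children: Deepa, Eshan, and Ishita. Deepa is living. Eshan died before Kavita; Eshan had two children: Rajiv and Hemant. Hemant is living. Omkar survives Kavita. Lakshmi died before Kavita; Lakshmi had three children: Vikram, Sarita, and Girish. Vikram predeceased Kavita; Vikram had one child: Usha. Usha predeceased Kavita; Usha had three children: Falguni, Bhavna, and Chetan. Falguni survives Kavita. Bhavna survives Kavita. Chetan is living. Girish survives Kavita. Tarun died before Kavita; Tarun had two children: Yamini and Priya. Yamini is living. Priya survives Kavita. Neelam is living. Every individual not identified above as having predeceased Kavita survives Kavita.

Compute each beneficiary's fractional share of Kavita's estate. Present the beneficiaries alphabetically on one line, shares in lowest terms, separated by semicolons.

Aarav, as surviving spouse, takes 2/5.
The remaining 3/5 passes to Kavita's descendants per stirpes.
The 3/5 is divided into 5 equal shares of 3/25 among Manoj, Omkar, Lakshmi, Tarun, Neelam.
Manoj predeceased; the 3/25 allotted to Manoj's branch passes to Manoj's issue by representation.
The 3/25 is divided into 3 equal shares of 1/25 among Deepa, Eshan, Ishita.
Deepa is living and takes 1/25.
Eshan predeceased; the 1/25 allotted to Eshan's branch passes to Eshan's issue by representation.
The 1/25 is divided into 2 equal shares of 1/50 among Rajiv, Hemant.
Rajiv is living and takes 1/50.
Hemant is living and takes 1/50.
Ishita is living and takes 1/25.
Omkar is living and takes 3/25.
Lakshmi predeceased; the 3/25 allotted to Lakshmi's branch passes to Lakshmi's issue by representation.
The 3/25 is divided into 3 equal shares of 1/25 among Vikram, Sarita, Girish.
Vikram predeceased; the 1/25 allotted to Vikram's branch passes to Vikram's issue by representation.
Usha's line is the sole branch at this level, so the full 1/25 passes to Usha's issue by representation.
The 1/25 is divided into 3 equal shares of 1/75 among Falguni, Bhavna, Chetan.
Falguni is living and takes 1/75.
Bhavna is living and takes 1/75.
Chetan is living and takes 1/75.
Sarita is living and takes 1/25.
Girish is living and takes 1/25.
Tarun predeceased; the 3/25 allotted to Tarun's branch passes to Tarun's issue by representation.
The 3/25 is divided into 2 equal shares of 3/50 among Yamini, Priya.
Yamini is living and takes 3/50.
Priya is living and takes 3/50.
Neelam is living and takes 3/25.

Aarav 2/5; Bhavna 1/75; Chetan 1/75; Deepa 1/25; Falguni 1/75; Girish 1/25; Hemant 1/50; Ishita 1/25; Neelam 3/25; Omkar 3/25; Priya 3/50; Rajiv 1/50; Sarita 1/25; Yamini 3/50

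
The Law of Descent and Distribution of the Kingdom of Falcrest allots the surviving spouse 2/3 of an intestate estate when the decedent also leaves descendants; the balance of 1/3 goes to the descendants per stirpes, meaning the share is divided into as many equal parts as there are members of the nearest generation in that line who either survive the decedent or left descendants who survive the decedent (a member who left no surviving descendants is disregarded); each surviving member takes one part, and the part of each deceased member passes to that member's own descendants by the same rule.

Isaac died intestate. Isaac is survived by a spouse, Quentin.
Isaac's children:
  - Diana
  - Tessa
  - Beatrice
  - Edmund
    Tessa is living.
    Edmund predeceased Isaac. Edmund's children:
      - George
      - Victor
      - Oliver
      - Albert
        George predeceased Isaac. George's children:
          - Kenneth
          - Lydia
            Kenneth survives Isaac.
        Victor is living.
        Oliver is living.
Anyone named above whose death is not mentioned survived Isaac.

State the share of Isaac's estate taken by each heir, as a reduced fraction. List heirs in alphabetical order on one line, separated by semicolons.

Quentin, as surviving spouse, takes 2/3.
The remaining 1/3 passes to Isaac's descendants per stirpes.
The 1/3 is divided into 4 equal shares of 1/12 among Diana, Tessa, Beatrice, Edmund.
Diana is living and takes 1/12.
Tessa is living and takes 1/12.
Beatrice is living and takes 1/12.
Edmund predeceased; the 1/12 allotted to Edmund's branch passes to Edmund's issue by representation.
The 1/12 is divided into 4 equal shares of 1/48 among George, Victor, Oliver, Albert.
George predeceased; the 1/48 allotted to George's branch passes to George's issue by representation.
The 1/48 is divided into 2 equal shares of 1/96 among Kenneth, Lydia.
Kenneth is living and takes 1/96.
Lydia is living and takes 1/96.
Victor is living and takes 1/48.
Oliver is living and takes 1/48.
Albert is living and takes 1/48.

Albert 1/48; Beatrice 1/12; Diana 1/12; Kenneth 1/96; Lydia 1/96; Oliver 1/48; Quentin 2/3; Tessa 1/12; Victor 1/48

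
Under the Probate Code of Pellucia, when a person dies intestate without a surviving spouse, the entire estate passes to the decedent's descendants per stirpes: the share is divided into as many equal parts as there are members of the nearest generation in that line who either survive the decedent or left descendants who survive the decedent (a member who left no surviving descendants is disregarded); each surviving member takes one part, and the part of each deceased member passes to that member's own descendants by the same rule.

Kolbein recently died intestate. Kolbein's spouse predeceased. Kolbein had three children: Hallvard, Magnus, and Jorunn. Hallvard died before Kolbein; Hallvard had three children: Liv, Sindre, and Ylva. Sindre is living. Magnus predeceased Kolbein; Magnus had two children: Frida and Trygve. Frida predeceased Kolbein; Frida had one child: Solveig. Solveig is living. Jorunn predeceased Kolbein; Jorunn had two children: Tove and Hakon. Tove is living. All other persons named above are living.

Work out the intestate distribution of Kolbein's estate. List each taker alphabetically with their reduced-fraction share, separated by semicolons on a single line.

Hakon 1/6; Liv 1/9; Sindre 1/9; Solveig 1/6; Tove 1/6; Trygve 1/6; Ylva 1/9

There is no surviving spouse, so the entire estate passes to Kolbein's descendants per stirpes.
The estate is divided into 3 equal shares of 1/3 among Hallvard, Magnus, Jorunn.
Hallvard predeceased; the 1/3 allotted to Hallvard's branch passes to Hallvard's issue by representation.
The 1/3 is divided into 3 equal shares of 1/9 among Liv, Sindre, Ylva.
Liv is living and takes 1/9.
Sindre is living and takes 1/9.
Ylva is living and takes 1/9.
Magnus predeceased; the 1/3 allotted to Magnus's branch passes to Magnus's issue by representation.
The 1/3 is divided into 2 equal shares of 1/6 among Frida, Trygve.
Frida predeceased; the 1/6 allotted to Frida's branch passes to Frida's issue by representation.
Solveig is the sole taker at this level and receives the full 1/6.
Trygve is living and takes 1/6.
Jorunn predeceased; the 1/3 allotted to Jorunn's branch passes to Jorunn's issue by representation.
The 1/3 is divided into 2 equal shares of 1/6 among Tove, Hakon.
Tove is living and takes 1/6.
Hakon is living and takes 1/6.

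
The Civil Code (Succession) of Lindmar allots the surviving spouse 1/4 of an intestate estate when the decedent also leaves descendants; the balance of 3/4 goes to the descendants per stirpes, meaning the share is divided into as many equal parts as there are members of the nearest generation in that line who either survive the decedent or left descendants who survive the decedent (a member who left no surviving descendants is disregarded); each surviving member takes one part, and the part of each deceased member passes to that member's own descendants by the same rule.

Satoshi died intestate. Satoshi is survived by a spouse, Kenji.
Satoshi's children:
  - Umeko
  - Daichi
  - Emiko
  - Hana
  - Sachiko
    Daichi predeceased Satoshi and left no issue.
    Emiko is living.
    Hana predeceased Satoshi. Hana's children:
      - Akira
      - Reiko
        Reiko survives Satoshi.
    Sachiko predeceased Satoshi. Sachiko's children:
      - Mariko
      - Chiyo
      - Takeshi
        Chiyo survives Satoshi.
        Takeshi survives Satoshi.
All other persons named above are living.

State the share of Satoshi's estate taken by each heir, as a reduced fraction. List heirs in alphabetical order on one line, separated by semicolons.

Kenji, as surviving spouse, takes 1/4.
The remaining 3/4 passes to Satoshi's descendants per stirpes.
Daichi left no surviving issue, so that branch lapses and is disregarded.
The 3/4 is divided into 4 equal shares of 3/16 among Umeko, Emiko, Hana, Sachiko.
Umeko is living and takes 3/16.
Emiko is living and takes 3/16.
Hana predeceased; the 3/16 allotted to Hana's branch passes to Hana's issue by representation.
The 3/16 is divided into 2 equal shares of 3/32 among Akira, Reiko.
Akira is living and takes 3/32.
Reiko is living and takes 3/32.
Sachiko predeceased; the 3/16 allotted to Sachiko's branch passes to Sachiko's issue by representation.
The 3/16 is divided into 3 equal shares of 1/16 among Mariko, Chiyo, Takeshi.
Mariko is living and takes 1/16.
Chiyo is living and takes 1/16.
Takeshi is living and takes 1/16.

Akira 3/32; Chiyo 1/16; Emiko 3/16; Kenji 1/4; Mariko 1/16; Reiko 3/32; Takeshi 1/16; Umeko 3/16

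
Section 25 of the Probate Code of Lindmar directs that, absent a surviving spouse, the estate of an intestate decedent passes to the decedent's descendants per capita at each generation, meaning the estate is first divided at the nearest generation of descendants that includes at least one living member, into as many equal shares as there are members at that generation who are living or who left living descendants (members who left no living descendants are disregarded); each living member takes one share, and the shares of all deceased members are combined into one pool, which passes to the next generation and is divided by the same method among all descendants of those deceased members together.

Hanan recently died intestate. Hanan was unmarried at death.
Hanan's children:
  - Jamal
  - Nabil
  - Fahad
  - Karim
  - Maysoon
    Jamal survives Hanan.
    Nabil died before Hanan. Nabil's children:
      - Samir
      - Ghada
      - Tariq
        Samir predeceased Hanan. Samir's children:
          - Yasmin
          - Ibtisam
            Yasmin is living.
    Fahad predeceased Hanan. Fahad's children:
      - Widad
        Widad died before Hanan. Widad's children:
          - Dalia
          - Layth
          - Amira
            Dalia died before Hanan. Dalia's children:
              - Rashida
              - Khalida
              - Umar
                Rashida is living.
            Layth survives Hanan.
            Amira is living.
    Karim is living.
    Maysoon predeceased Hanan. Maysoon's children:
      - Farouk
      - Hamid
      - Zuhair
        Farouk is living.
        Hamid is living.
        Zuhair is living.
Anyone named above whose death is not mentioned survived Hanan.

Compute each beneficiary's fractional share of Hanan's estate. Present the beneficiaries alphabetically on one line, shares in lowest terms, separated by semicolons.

Amira 6/175; Farouk 3/35; Ghada 3/35; Hamid 3/35; Ibtisam 6/175; Jamal 1/5; Karim 1/5; Khalida 2/175; Layth 6/175; Rashida 2/175; Tariq 3/35; Umar 2/175; Yasmin 6/175; Zuhair 3/35

There is no surviving spouse, so the entire estate passes to Hanan's descendants per capita at each generation.
At generation 1 (Jamal, Nabil, Fahad, Karim, Maysoon) there are 5 shares of (1)/5 = 1/5 each.
Living: Jamal and Karim — each takes 1/5.
Deceased: Nabil, Fahad, and Maysoon. Their combined 3/5 is pooled and carried to generation 2.
At generation 2 (Samir, Ghada, Tariq, Widad, Farouk, Hamid, Zuhair) there are 7 shares of (3/5)/7 = 3/35 each.
Living: Ghada, Tariq, Farouk, Hamid, and Zuhair — each takes 3/35.
Deceased: Samir and Widad. Their combined 6/35 is pooled and carried to generation 3.
At generation 3 (Yasmin, Ibtisam, Dalia, Layth, Amira) there are 5 shares of (6/35)/5 = 6/175 each.
Living: Yasmin, Ibtisam, Layth, and Amira — each takes 6/175.
Deceased: Dalia. That 6/175 share is carried to generation 4.
At generation 4 (Rashida, Khalida, Umar) there are 3 shares of (6/175)/3 = 2/175 each.
Living: Rashida, Khalida, and Umar — each takes 2/175.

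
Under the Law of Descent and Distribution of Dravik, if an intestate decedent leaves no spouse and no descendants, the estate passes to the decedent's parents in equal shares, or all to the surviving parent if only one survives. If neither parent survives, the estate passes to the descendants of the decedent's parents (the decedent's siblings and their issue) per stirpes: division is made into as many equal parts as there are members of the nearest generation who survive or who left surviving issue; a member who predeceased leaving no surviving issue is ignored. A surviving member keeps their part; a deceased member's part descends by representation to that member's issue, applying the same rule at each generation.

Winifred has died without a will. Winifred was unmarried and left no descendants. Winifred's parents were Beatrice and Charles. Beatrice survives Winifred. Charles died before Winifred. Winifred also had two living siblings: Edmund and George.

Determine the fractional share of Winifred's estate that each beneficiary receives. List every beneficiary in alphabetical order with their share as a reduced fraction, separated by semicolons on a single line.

Beatrice 1

Only one parent, Beatrice, survives, so Beatrice takes the entire estate. The siblings take nothing because a surviving parent has priority.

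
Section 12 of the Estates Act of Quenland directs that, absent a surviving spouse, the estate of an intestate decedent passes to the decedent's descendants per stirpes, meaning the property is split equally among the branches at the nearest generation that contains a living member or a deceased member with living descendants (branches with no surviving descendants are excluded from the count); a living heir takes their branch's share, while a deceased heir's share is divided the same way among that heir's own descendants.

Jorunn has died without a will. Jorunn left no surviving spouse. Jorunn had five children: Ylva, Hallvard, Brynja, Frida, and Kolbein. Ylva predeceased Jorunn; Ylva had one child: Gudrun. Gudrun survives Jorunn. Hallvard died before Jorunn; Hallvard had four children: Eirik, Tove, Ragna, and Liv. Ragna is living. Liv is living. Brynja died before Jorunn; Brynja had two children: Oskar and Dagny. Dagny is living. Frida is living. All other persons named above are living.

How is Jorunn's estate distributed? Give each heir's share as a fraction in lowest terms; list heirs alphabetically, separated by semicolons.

There is no surviving spouse, so the entire estate passes to Jorunn's descendants per stirpes.
The estate is divided into 5 equal shares of 1/5 among Ylva, Hallvard, Brynja, Frida, Kolbein.
Ylva predeceased; the 1/5 allotted to Ylva's branch passes to Ylva's issue by representation.
Gudrun is the sole taker at this level and receives the full 1/5.
Hallvard predeceased; the 1/5 allotted to Hallvard's branch passes to Hallvard's issue by representation.
The 1/5 is divided into 4 equal shares of 1/20 among Eirik, Tove, Ragna, Liv.
Eirik is living and takes 1/20.
Tove is living and takes 1/20.
Ragna is living and takes 1/20.
Liv is living and takes 1/20.
Brynja predeceased; the 1/5 allotted to Brynja's branch passes to Brynja's issue by representation.
The 1/5 is divided into 2 equal shares of 1/10 among Oskar, Dagny.
Oskar is living and takes 1/10.
Dagny is living and takes 1/10.
Frida is living and takes 1/5.
Kolbein is living and takes 1/5.

Dagny 1/10; Eirik 1/20; Frida 1/5; Gudrun 1/5; Kolbein 1/5; Liv 1/20; Oskar 1/10; Ragna 1/20; Tove 1/20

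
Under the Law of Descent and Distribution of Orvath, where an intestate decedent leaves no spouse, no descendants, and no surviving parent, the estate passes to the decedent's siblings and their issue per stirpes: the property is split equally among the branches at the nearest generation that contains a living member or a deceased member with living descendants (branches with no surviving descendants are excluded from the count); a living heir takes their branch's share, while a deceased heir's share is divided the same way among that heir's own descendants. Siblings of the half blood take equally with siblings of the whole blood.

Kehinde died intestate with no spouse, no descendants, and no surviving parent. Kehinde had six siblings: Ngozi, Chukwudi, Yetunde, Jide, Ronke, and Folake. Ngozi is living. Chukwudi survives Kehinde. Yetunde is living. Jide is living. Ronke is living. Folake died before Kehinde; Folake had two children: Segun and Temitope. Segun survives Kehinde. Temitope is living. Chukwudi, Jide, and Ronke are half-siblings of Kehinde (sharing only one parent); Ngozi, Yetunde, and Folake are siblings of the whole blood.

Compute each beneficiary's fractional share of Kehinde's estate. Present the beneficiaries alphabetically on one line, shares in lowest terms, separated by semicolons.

Chukwudi 1/6; Jide 1/6; Ngozi 1/6; Ronke 1/6; Segun 1/12; Temitope 1/12; Yetunde 1/6

No spouse, descendants, or parent survives, so the estate passes to Kehinde's siblings per stirpes.
Half-blood and whole-blood siblings take equally under the stated rule.
The estate is divided into 6 equal shares of 1/6 among Ngozi, Chukwudi, Yetunde, Jide, Ronke, Folake.
Ngozi is living and takes 1/6.
Chukwudi is living and takes 1/6.
Yetunde is living and takes 1/6.
Jide is living and takes 1/6.
Ronke is living and takes 1/6.
Folake predeceased; the 1/6 allotted to Folake's branch passes to Folake's issue by representation.
The 1/6 is divided into 2 equal shares of 1/12 among Segun, Temitope.
Segun is living and takes 1/12.
Temitope is living and takes 1/12.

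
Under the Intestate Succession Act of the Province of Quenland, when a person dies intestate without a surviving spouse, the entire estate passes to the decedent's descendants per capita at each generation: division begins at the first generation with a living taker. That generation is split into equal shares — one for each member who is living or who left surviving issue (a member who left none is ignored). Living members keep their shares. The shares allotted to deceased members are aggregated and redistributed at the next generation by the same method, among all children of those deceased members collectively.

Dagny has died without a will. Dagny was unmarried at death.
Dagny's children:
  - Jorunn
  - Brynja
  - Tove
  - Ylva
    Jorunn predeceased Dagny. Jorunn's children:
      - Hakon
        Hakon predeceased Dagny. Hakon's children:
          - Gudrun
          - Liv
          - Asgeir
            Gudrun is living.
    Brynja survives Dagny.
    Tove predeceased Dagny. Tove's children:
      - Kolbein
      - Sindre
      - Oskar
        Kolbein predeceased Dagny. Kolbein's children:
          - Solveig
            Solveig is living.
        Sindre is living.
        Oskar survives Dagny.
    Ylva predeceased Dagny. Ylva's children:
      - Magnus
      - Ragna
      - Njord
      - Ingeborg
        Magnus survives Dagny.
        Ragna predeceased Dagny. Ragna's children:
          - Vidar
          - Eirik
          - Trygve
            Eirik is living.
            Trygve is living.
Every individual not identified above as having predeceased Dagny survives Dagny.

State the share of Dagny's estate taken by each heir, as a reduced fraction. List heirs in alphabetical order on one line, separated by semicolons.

There is no surviving spouse, so the entire estate passes to Dagny's descendants per capita at each generation.
At generation 1 (Jorunn, Brynja, Tove, Ylva) there are 4 shares of (1)/4 = 1/4 each.
Living: Brynja — each takes 1/4.
Deceased: Jorunn, Tove, and Ylva. Their combined 3/4 is pooled and carried to generation 2.
At generation 2 (Hakon, Kolbein, Sindre, Oskar, Magnus, Ragna, Njord, Ingeborg) there are 8 shares of (3/4)/8 = 3/32 each.
Living: Sindre, Oskar, Magnus, Njord, and Ingeborg — each takes 3/32.
Deceased: Hakon, Kolbein, and Ragna. Their combined 9/32 is pooled and carried to generation 3.
At generation 3 (Gudrun, Liv, Asgeir, Solveig, Vidar, Eirik, Trygve) there are 7 shares of (9/32)/7 = 9/224 each.
Living: Gudrun, Liv, Asgeir, Solveig, Vidar, Eirik, and Trygve — each takes 9/224.

Asgeir 9/224; Brynja 1/4; Eirik 9/224; Gudrun 9/224; Ingeborg 3/32; Liv 9/224; Magnus 3/32; Njord 3/32; Oskar 3/32; Sindre 3/32; Solveig 9/224; Trygve 9/224; Vidar 9/224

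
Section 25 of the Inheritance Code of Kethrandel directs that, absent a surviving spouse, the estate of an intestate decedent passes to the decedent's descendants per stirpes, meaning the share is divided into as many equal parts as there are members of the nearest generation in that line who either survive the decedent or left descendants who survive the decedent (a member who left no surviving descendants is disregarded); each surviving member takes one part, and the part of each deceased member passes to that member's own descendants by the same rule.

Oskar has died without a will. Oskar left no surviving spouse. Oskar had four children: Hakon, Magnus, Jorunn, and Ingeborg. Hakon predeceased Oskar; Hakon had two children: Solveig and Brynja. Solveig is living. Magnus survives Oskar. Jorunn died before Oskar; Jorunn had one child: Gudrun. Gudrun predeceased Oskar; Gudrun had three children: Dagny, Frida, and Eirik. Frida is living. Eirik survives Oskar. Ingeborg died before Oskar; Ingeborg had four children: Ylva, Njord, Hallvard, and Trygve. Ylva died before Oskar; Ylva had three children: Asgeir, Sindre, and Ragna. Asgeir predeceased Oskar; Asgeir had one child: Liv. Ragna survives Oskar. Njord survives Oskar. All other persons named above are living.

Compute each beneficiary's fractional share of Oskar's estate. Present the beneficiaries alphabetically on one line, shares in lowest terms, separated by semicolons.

There is no surviving spouse, so the entire estate passes to Oskar's descendants per stirpes.
The estate is divided into 4 equal shares of 1/4 among Hakon, Magnus, Jorunn, Ingeborg.
Hakon predeceased; the 1/4 allotted to Hakon's branch passes to Hakon's issue by representation.
The 1/4 is divided into 2 equal shares of 1/8 among Solveig, Brynja.
Solveig is living and takes 1/8.
Brynja is living and takes 1/8.
Magnus is living and takes 1/4.
Jorunn predeceased; the 1/4 allotted to Jorunn's branch passes to Jorunn's issue by representation.
Gudrun's line is the sole branch at this level, so the full 1/4 passes to Gudrun's issue by representation.
The 1/4 is divided into 3 equal shares of 1/12 among Dagny, Frida, Eirik.
Dagny is living and takes 1/12.
Frida is living and takes 1/12.
Eirik is living and takes 1/12.
Ingeborg predeceased; the 1/4 allotted to Ingeborg's branch passes to Ingeborg's issue by representation.
The 1/4 is divided into 4 equal shares of 1/16 among Ylva, Njord, Hallvard, Trygve.
Ylva predeceased; the 1/16 allotted to Ylva's branch passes to Ylva's issue by representation.
The 1/16 is divided into 3 equal shares of 1/48 among Asgeir, Sindre, Ragna.
Asgeir predeceased; the 1/48 allotted to Asgeir's branch passes to Asgeir's issue by representation.
Liv is the sole taker at this level and receives the full 1/48.
Sindre is living and takes 1/48.
Ragna is living and takes 1/48.
Njord is living and takes 1/16.
Hallvard is living and takes 1/16.
Trygve is living and takes 1/16.

Brynja 1/8; Dagny 1/12; Eirik 1/12; Frida 1/12; Hallvard 1/16; Liv 1/48; Magnus 1/4; Njord 1/16; Ragna 1/48; Sindre 1/48; Solveig 1/8; Trygve 1/16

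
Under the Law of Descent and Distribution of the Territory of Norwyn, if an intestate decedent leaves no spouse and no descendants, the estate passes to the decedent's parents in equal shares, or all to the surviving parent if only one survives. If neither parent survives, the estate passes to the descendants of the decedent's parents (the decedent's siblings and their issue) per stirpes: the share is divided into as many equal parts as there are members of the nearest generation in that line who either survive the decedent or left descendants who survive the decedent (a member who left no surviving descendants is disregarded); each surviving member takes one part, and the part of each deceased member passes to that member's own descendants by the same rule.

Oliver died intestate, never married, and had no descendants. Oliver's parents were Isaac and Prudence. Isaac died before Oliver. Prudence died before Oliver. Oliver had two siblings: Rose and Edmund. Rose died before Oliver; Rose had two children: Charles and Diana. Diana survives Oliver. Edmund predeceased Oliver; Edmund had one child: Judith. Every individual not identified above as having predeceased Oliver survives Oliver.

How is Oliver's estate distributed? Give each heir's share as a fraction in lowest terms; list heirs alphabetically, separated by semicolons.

Charles 1/4; Diana 1/4; Judith 1/2

Neither parent survives and there are no descendants, so the estate passes to Oliver's siblings and their issue per stirpes.
The estate is divided into 2 equal shares of 1/2 among Rose, Edmund.
Rose predeceased; the 1/2 allotted to Rose's branch passes to Rose's issue by representation.
The 1/2 is divided into 2 equal shares of 1/4 among Charles, Diana.
Charles is living and takes 1/4.
Diana is living and takes 1/4.
Edmund predeceased; the 1/2 allotted to Edmund's branch passes to Edmund's issue by representation.
Judith is the sole taker at this level and receives the full 1/2.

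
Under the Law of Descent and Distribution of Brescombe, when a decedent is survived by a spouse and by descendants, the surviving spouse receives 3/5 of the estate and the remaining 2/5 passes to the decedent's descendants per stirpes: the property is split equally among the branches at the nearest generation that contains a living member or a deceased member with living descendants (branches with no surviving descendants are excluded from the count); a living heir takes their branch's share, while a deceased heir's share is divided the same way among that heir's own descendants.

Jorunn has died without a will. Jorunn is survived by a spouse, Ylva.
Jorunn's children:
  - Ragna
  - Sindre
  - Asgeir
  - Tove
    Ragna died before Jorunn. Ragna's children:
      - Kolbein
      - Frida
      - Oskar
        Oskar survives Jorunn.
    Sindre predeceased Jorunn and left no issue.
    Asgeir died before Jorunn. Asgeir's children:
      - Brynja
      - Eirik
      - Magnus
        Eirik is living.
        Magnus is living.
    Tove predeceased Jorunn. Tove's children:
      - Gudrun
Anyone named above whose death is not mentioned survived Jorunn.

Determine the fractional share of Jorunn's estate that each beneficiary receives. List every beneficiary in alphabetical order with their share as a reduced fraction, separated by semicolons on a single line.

Brynja 2/45; Eirik 2/45; Frida 2/45; Gudrun 2/15; Kolbein 2/45; Magnus 2/45; Oskar 2/45; Ylva 3/5

Ylva, as surviving spouse, takes 3/5.
The remaining 2/5 passes to Jorunn's descendants per stirpes.
Sindre left no surviving issue, so that branch lapses and is disregarded.
The 2/5 is divided into 3 equal shares of 2/15 among Ragna, Asgeir, Tove.
Ragna predeceased; the 2/15 allotted to Ragna's branch passes to Ragna's issue by representation.
The 2/15 is divided into 3 equal shares of 2/45 among Kolbein, Frida, Oskar.
Kolbein is living and takes 2/45.
Frida is living and takes 2/45.
Oskar is living and takes 2/45.
Asgeir predeceased; the 2/15 allotted to Asgeir's branch passes to Asgeir's issue by representation.
The 2/15 is divided into 3 equal shares of 2/45 among Brynja, Eirik, Magnus.
Brynja is living and takes 2/45.
Eirik is living and takes 2/45.
Magnus is living and takes 2/45.
Tove predeceased; the 2/15 allotted to Tove's branch passes to Tove's issue by representation.
Gudrun is the sole taker at this level and receives the full 2/15.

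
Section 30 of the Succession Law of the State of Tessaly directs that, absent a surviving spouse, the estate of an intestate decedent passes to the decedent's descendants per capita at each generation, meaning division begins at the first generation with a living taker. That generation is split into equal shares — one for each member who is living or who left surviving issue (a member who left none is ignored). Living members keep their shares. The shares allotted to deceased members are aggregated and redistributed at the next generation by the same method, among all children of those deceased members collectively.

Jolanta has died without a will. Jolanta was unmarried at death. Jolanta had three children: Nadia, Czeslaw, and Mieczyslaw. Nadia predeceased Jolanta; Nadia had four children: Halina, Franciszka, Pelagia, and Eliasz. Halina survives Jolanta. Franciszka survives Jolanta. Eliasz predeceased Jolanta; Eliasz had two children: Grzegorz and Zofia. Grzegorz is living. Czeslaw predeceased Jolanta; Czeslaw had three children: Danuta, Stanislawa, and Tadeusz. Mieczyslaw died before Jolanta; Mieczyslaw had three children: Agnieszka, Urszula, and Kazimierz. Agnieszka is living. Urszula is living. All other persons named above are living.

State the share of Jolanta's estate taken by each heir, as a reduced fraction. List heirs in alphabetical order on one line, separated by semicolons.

Agnieszka 1/10; Danuta 1/10; Franciszka 1/10; Grzegorz 1/20; Halina 1/10; Kazimierz 1/10; Pelagia 1/10; Stanislawa 1/10; Tadeusz 1/10; Urszula 1/10; Zofia 1/20

There is no surviving spouse, so the entire estate passes to Jolanta's descendants per capita at each generation.
No one at generation 1 (Nadia, Czeslaw, Mieczyslaw) is living; moving to the next generation.
At generation 2 (Halina, Franciszka, Pelagia, Eliasz, Danuta, Stanislawa, Tadeusz, Agnieszka, Urszula, Kazimierz) there are 10 shares of (1)/10 = 1/10 each.
Living: Halina, Franciszka, Pelagia, Danuta, Stanislawa, Tadeusz, Agnieszka, Urszula, and Kazimierz — each takes 1/10.
Deceased: Eliasz. That 1/10 share is carried to generation 3.
At generation 3 (Grzegorz, Zofia) there are 2 shares of (1/10)/2 = 1/20 each.
Living: Grzegorz and Zofia — each takes 1/20.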